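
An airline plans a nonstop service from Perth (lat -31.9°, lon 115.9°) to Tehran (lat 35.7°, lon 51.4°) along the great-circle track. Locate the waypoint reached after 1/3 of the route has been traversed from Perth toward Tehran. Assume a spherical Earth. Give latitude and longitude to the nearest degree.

≈ lat -10°, lon 94°

Convert each endpoint to a unit vector on the sphere (x = cos φ cos λ, y = cos φ sin λ, z = sin φ).
The central angle between the endpoints is δ = arccos(p₁·p₂) ≈ 1.582 rad (90.7°).
Interpolate at f = 1/3 with slerp weights a = sin((1−f)δ)/sin δ ≈ 0.870, b = sin(fδ)/sin δ ≈ 0.503.
p = a·p₁ + b·p₂ ≈ (-0.068, 0.984, -0.166); φ = arcsin(p_z) ≈ -9.55°, λ = atan2(p_y, p_x) ≈ 93.93°.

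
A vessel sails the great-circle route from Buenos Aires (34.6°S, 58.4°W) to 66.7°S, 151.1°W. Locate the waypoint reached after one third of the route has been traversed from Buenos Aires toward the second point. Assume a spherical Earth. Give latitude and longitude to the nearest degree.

Convert each endpoint to a unit vector on the sphere (x = cos φ cos λ, y = cos φ sin λ, z = sin φ).
The central angle between the endpoints is δ = arccos(p₁·p₂) ≈ 1.040 rad (59.6°).
Interpolate at f = 1/3 with slerp weights a = sin((1−f)δ)/sin δ ≈ 0.741, b = sin(fδ)/sin δ ≈ 0.394.
p = a·p₁ + b·p₂ ≈ (0.183, -0.595, -0.783); φ = arcsin(p_z) ≈ -51.51°, λ = atan2(p_y, p_x) ≈ -72.88°.

≈ 52°S, 73°W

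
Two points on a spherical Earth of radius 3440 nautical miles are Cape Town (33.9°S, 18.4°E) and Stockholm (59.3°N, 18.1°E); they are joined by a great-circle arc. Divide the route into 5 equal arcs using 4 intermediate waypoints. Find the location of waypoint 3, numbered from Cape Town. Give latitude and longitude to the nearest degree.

≈ (22°N, 18°E)

Write both endpoints as unit vectors p₁, p₂ with components (cos φ cos λ, cos φ sin λ, sin φ).
The central angle between the endpoints is δ = arccos(p₁·p₂) ≈ 1.627 rad (93.2°).
Interpolate at f = 3/5 with slerp weights a = sin((1−f)δ)/sin δ ≈ 0.607, b = sin(fδ)/sin δ ≈ 0.830.
p = a·p₁ + b·p₂ ≈ (0.880, 0.291, 0.375); φ = arcsin(p_z) ≈ 22.02°, λ = atan2(p_y, p_x) ≈ 18.26°.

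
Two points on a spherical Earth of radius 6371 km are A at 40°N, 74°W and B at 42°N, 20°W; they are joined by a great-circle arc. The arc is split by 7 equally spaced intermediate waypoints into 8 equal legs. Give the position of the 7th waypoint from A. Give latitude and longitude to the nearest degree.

≈ 43°N, 27°W

Write both endpoints as unit vectors p₁, p₂ with components (cos φ cos λ, cos φ sin λ, sin φ).
The central angle between the endpoints is δ = arccos(p₁·p₂) ≈ 0.700 rad (40.1°).
Interpolate at f = 7/8 with slerp weights a = sin((1−f)δ)/sin δ ≈ 0.136, b = sin(fδ)/sin δ ≈ 0.892.
p = a·p₁ + b·p₂ ≈ (0.652, -0.327, 0.684); φ = arcsin(p_z) ≈ 43.18°, λ = atan2(p_y, p_x) ≈ -26.62°.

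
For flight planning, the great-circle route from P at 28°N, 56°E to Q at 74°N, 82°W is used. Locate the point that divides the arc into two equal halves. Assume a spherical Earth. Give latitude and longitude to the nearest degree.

Write both endpoints as unit vectors p₁, p₂ with components (cos φ cos λ, cos φ sin λ, sin φ).
The central angle between the endpoints is δ = arccos(p₁·p₂) ≈ 1.297 rad (74.3°).
Interpolate at f = 1/2 with slerp weights a = sin((1−f)δ)/sin δ ≈ 0.627, b = sin(fδ)/sin δ ≈ 0.627.
p = a·p₁ + b·p₂ ≈ (0.334, 0.288, 0.898); φ = arcsin(p_z) ≈ 63.84°, λ = atan2(p_y, p_x) ≈ 40.78°.

≈ 64°N, 41°E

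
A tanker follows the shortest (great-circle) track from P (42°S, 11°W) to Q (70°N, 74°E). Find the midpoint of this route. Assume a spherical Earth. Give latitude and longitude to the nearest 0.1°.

≈ (17.8°N, 12.8°E)

Convert each endpoint to a unit vector on the sphere (x = cos φ cos λ, y = cos φ sin λ, z = sin φ).
The central angle between the endpoints is δ = arccos(p₁·p₂) ≈ 2.223 rad (127.3°).
Interpolate at f = 1/2 with slerp weights a = sin((1−f)δ)/sin δ ≈ 1.127, b = sin(fδ)/sin δ ≈ 1.127.
p = a·p₁ + b·p₂ ≈ (0.929, 0.211, 0.305); φ = arcsin(p_z) ≈ 17.76°, λ = atan2(p_y, p_x) ≈ 12.79°.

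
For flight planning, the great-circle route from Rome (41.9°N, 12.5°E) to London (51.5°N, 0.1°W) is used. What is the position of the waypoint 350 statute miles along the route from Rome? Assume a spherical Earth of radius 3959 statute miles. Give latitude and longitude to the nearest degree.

From cos δ = sin φ₁ sin φ₂ + cos φ₁ cos φ₂ cos Δλ, the central angle is δ ≈ 0.225 rad (12.9°). The total great-circle distance is δ·R ≈ 0.225 × 3959 ≈ 890 mi, so the target fraction is f = 350/890 ≈ 0.393.
Interpolate at f ≈ 0.393 with slerp weights a = sin((1−f)δ)/sin δ ≈ 0.610, b = sin(fδ)/sin δ ≈ 0.396.
p = a·p₁ + b·p₂ ≈ (0.690, 0.098, 0.717); φ = arcsin(p_z) ≈ 45.84°, λ = atan2(p_y, p_x) ≈ 8.07°.

≈ 46°N, 8°E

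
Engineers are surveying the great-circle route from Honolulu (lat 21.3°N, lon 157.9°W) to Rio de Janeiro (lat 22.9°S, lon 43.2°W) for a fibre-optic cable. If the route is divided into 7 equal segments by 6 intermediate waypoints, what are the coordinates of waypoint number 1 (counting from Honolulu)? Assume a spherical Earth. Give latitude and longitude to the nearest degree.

≈ lat 16°N, lon 141°W

Convert each endpoint to a unit vector on the sphere (x = cos φ cos λ, y = cos φ sin λ, z = sin φ).
The central angle between the endpoints is δ = arccos(p₁·p₂) ≈ 2.094 rad (120.0°).
Interpolate at f = 1/7 with slerp weights a = sin((1−f)δ)/sin δ ≈ 1.126, b = sin(fδ)/sin δ ≈ 0.340.
p = a·p₁ + b·p₂ ≈ (-0.743, -0.609, 0.276); φ = arcsin(p_z) ≈ 16.05°, λ = atan2(p_y, p_x) ≈ -140.66°.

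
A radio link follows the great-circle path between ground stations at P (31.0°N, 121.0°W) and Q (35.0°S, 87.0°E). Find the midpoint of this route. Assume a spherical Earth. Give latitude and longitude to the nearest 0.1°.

Write both endpoints as unit vectors p₁, p₂ with components (cos φ cos λ, cos φ sin λ, sin φ).
The central angle between the endpoints is δ = arccos(p₁·p₂) ≈ 2.727 rad (156.3°).
Interpolate at f = 1/2 with slerp weights a = sin((1−f)δ)/sin δ ≈ 2.431, b = sin(fδ)/sin δ ≈ 2.431.
p = a·p₁ + b·p₂ ≈ (-0.969, 0.202, -0.142); φ = arcsin(p_z) ≈ -8.18°, λ = atan2(p_y, p_x) ≈ 168.20°.

≈ (8.2°S, 168.2°E)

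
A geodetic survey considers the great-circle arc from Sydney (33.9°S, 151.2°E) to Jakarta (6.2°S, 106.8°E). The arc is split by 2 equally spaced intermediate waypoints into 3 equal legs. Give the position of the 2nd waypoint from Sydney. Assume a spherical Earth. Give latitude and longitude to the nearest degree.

Convert each endpoint to a unit vector on the sphere (x = cos φ cos λ, y = cos φ sin λ, z = sin φ).
The central angle between the endpoints is δ = arccos(p₁·p₂) ≈ 0.863 rad (49.5°).
Interpolate at f = 2/3 with slerp weights a = sin((1−f)δ)/sin δ ≈ 0.373, b = sin(fδ)/sin δ ≈ 0.716.
p = a·p₁ + b·p₂ ≈ (-0.477, 0.831, -0.286); φ = arcsin(p_z) ≈ -16.60°, λ = atan2(p_y, p_x) ≈ 119.88°.

≈ 17°S, 120°E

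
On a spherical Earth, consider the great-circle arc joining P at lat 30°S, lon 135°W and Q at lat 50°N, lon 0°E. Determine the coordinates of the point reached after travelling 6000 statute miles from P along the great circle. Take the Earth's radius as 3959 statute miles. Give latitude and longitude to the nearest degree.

≈ lat 35°N, lon 74°W

From cos δ = sin φ₁ sin φ₂ + cos φ₁ cos φ₂ cos Δλ, the central angle is δ ≈ 2.460 rad (141.0°). The total great-circle distance is δ·R ≈ 2.460 × 3959 ≈ 9740 mi, so the target fraction is f = 6000/9740 ≈ 0.616.
Interpolate at f ≈ 0.616 with slerp weights a = sin((1−f)δ)/sin δ ≈ 1.286, b = sin(fδ)/sin δ ≈ 1.585.
p = a·p₁ + b·p₂ ≈ (0.231, -0.788, 0.571); φ = arcsin(p_z) ≈ 34.83°, λ = atan2(p_y, p_x) ≈ -73.64°.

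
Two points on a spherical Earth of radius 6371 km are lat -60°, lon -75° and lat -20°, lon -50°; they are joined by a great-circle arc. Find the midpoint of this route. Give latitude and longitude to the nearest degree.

From cos δ = sin φ₁ sin φ₂ + cos φ₁ cos φ₂ cos Δλ, the central angle is δ ≈ 0.764 rad (43.8°).
Interpolate at f = 1/2 with slerp weights a = sin((1−f)δ)/sin δ ≈ 0.539, b = sin(fδ)/sin δ ≈ 0.539.
p = a·p₁ + b·p₂ ≈ (0.395, -0.648, -0.651); φ = arcsin(p_z) ≈ -40.61°, λ = atan2(p_y, p_x) ≈ -58.63°.

≈ lat -41°, lon -59°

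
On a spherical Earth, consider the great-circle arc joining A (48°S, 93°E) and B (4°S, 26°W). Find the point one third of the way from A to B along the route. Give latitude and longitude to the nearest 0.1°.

≈ (50.3°S, 37.9°E)

Write both endpoints as unit vectors p₁, p₂ with components (cos φ cos λ, cos φ sin λ, sin φ).
The central angle between the endpoints is δ = arccos(p₁·p₂) ≈ 1.846 rad (105.8°).
Interpolate at f = 1/3 with slerp weights a = sin((1−f)δ)/sin δ ≈ 0.980, b = sin(fδ)/sin δ ≈ 0.600.
p = a·p₁ + b·p₂ ≈ (0.503, 0.392, -0.770); φ = arcsin(p_z) ≈ -50.34°, λ = atan2(p_y, p_x) ≈ 37.92°.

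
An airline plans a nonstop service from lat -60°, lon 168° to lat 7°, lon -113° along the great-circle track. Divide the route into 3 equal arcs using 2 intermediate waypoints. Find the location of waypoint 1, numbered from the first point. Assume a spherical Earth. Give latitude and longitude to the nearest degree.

From cos δ = sin φ₁ sin φ₂ + cos φ₁ cos φ₂ cos Δλ, the central angle is δ ≈ 1.582 rad (90.6°).
Interpolate at f = 1/3 with slerp weights a = sin((1−f)δ)/sin δ ≈ 0.870, b = sin(fδ)/sin δ ≈ 0.503.
p = a·p₁ + b·p₂ ≈ (-0.620, -0.369, -0.692); φ = arcsin(p_z) ≈ -43.78°, λ = atan2(p_y, p_x) ≈ -149.24°.

≈ lat -44°, lon -149°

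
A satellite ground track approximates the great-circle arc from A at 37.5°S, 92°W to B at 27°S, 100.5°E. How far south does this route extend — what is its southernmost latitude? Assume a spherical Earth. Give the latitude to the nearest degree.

≈ 80°S

The great circle lies in the plane with unit normal n̂ = (p₁ × p₂)/|p₁ × p₂|.
Here n̂_z ≈ -0.168; the vertex latitude is φ_max = arccos|n̂_z| ≈ 80.3°.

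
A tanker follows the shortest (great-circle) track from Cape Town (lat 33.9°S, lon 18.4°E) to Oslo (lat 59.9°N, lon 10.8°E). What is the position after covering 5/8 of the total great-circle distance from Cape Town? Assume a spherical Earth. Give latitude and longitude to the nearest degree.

The haversine formula gives a central angle δ ≈ 1.641 rad (94.0°) between the endpoints.
Interpolate at f = 5/8 with slerp weights a = sin((1−f)δ)/sin δ ≈ 0.579, b = sin(fδ)/sin δ ≈ 0.857.
p = a·p₁ + b·p₂ ≈ (0.878, 0.232, 0.419); φ = arcsin(p_z) ≈ 24.76°, λ = atan2(p_y, p_x) ≈ 14.81°.

≈ lat 25°N, lon 15°E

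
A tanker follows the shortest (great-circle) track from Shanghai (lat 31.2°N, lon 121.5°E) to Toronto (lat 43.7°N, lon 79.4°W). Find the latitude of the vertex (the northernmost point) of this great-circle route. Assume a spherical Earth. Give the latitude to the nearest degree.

≈ 77°N

The great circle lies in the plane with unit normal n̂ = (p₁ × p₂)/|p₁ × p₂|.
Here n̂_z ≈ +0.226; the vertex latitude is φ_max = arccos|n̂_z| ≈ 76.9°.
Check via Clairaut: cos φ_max = |cos φ₁| · sin C = cos(31.2°)·sin(15.3°) ≈ 0.226, again giving ≈ 76.9°.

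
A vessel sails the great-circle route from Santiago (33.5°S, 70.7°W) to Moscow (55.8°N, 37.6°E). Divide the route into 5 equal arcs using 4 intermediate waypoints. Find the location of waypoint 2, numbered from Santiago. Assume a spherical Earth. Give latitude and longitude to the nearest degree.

The haversine formula gives a central angle δ ≈ 2.219 rad (127.1°) between the endpoints.
Interpolate at f = 2/5 with slerp weights a = sin((1−f)δ)/sin δ ≈ 1.219, b = sin(fδ)/sin δ ≈ 0.973.
p = a·p₁ + b·p₂ ≈ (0.769, -0.625, 0.132); φ = arcsin(p_z) ≈ 7.59°, λ = atan2(p_y, p_x) ≈ -39.12°.

≈ 8°N, 39°W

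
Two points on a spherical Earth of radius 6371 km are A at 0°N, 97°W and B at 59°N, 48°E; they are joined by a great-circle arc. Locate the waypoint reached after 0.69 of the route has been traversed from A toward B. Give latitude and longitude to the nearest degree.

≈ 68°N, 37°W

Convert each endpoint to a unit vector on the sphere (x = cos φ cos λ, y = cos φ sin λ, z = sin φ).
The central angle between the endpoints is δ = arccos(p₁·p₂) ≈ 2.006 rad (115.0°).
Interpolate at f = 0.69 with slerp weights a = sin((1−f)δ)/sin δ ≈ 0.643, b = sin(fδ)/sin δ ≈ 1.084.
p = a·p₁ + b·p₂ ≈ (0.295, -0.223, 0.929); φ = arcsin(p_z) ≈ 68.29°, λ = atan2(p_y, p_x) ≈ -37.07°.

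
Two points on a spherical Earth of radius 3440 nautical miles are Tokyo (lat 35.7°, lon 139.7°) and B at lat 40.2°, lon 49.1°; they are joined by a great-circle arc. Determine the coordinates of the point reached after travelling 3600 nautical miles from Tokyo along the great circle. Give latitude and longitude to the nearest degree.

≈ lat 44°, lon 59°

From cos δ = sin φ₁ sin φ₂ + cos φ₁ cos φ₂ cos Δλ, the central angle is δ ≈ 1.192 rad (68.3°). The total great-circle distance is δ·R ≈ 1.192 × 3440 ≈ 4099 nmi, so the target fraction is f = 3600/4099 ≈ 0.878.
Interpolate at f ≈ 0.878 with slerp weights a = sin((1−f)δ)/sin δ ≈ 0.156, b = sin(fδ)/sin δ ≈ 0.932.
p = a·p₁ + b·p₂ ≈ (0.370, 0.620, 0.692); φ = arcsin(p_z) ≈ 43.81°, λ = atan2(p_y, p_x) ≈ 59.19°.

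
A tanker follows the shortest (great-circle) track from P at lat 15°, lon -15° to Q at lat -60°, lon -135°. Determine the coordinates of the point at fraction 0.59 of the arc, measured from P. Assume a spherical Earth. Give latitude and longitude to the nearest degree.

The haversine formula gives a central angle δ ≈ 2.055 rad (117.8°) between the endpoints.
Interpolate at f = 0.59 with slerp weights a = sin((1−f)δ)/sin δ ≈ 0.843, b = sin(fδ)/sin δ ≈ 1.058.
p = a·p₁ + b·p₂ ≈ (0.413, -0.585, -0.698); φ = arcsin(p_z) ≈ -44.28°, λ = atan2(p_y, p_x) ≈ -54.79°.

≈ lat -44°, lon -55°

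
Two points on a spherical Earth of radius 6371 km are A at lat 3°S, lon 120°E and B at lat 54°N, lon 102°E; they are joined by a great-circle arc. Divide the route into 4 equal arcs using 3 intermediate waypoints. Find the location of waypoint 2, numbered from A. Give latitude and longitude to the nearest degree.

≈ lat 26°N, lon 113°E

The haversine formula gives a central angle δ ≈ 1.029 rad (58.9°) between the endpoints.
Interpolate at f = 2/4 with slerp weights a = sin((1−f)δ)/sin δ ≈ 0.574, b = sin(fδ)/sin δ ≈ 0.574.
p = a·p₁ + b·p₂ ≈ (-0.357, 0.827, 0.435); φ = arcsin(p_z) ≈ 25.76°, λ = atan2(p_y, p_x) ≈ 113.35°.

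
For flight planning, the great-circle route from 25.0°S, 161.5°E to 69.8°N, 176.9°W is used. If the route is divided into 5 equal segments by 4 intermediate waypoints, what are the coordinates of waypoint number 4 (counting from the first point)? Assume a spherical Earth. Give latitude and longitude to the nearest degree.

≈ 51°N, 173°E

Convert each endpoint to a unit vector on the sphere (x = cos φ cos λ, y = cos φ sin λ, z = sin φ).
The central angle between the endpoints is δ = arccos(p₁·p₂) ≈ 1.677 rad (96.1°).
Interpolate at f = 4/5 with slerp weights a = sin((1−f)δ)/sin δ ≈ 0.331, b = sin(fδ)/sin δ ≈ 0.979.
p = a·p₁ + b·p₂ ≈ (-0.622, 0.077, 0.779); φ = arcsin(p_z) ≈ 51.19°, λ = atan2(p_y, p_x) ≈ 172.95°.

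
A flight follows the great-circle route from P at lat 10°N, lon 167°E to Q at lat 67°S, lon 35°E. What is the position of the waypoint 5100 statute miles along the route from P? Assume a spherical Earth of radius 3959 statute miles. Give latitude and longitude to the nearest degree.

≈ lat 58°S, lon 132°E

Convert each endpoint to a unit vector on the sphere (x = cos φ cos λ, y = cos φ sin λ, z = sin φ).
The central angle between the endpoints is δ = arccos(p₁·p₂) ≈ 2.001 rad (114.7°). The total great-circle distance is δ·R ≈ 2.001 × 3959 ≈ 7923 mi, so the target fraction is f = 5100/7923 ≈ 0.644.
Interpolate at f ≈ 0.644 with slerp weights a = sin((1−f)δ)/sin δ ≈ 0.720, b = sin(fδ)/sin δ ≈ 1.057.
p = a·p₁ + b·p₂ ≈ (-0.353, 0.396, -0.848); φ = arcsin(p_z) ≈ -57.97°, λ = atan2(p_y, p_x) ≈ 131.65°.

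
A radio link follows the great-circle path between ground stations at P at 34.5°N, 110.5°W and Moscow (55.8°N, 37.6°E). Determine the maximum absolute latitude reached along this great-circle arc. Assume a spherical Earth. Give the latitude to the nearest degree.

The great circle lies in the plane with unit normal n̂ = (p₁ × p₂)/|p₁ × p₂|.
Here n̂_z ≈ +0.245; the vertex latitude is φ_max = arccos|n̂_z| ≈ 75.8°.

≈ 76°N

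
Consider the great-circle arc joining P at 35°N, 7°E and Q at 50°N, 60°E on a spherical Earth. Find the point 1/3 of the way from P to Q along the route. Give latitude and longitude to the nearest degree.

≈ 43°N, 22°E

The haversine formula gives a central angle δ ≈ 0.713 rad (40.9°) between the endpoints.
Interpolate at f = 1/3 with slerp weights a = sin((1−f)δ)/sin δ ≈ 0.700, b = sin(fδ)/sin δ ≈ 0.360.
p = a·p₁ + b·p₂ ≈ (0.685, 0.270, 0.677); φ = arcsin(p_z) ≈ 42.61°, λ = atan2(p_y, p_x) ≈ 21.54°.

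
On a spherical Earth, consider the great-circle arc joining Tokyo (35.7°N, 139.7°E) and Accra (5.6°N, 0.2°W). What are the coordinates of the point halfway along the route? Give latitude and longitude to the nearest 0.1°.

Convert each endpoint to a unit vector on the sphere (x = cos φ cos λ, y = cos φ sin λ, z = sin φ).
The central angle between the endpoints is δ = arccos(p₁·p₂) ≈ 2.167 rad (124.1°).
Interpolate at f = 1/2 with slerp weights a = sin((1−f)δ)/sin δ ≈ 1.068, b = sin(fδ)/sin δ ≈ 1.068.
p = a·p₁ + b·p₂ ≈ (0.401, 0.557, 0.727); φ = arcsin(p_z) ≈ 46.65°, λ = atan2(p_y, p_x) ≈ 54.23°.

≈ 46.6°N, 54.2°E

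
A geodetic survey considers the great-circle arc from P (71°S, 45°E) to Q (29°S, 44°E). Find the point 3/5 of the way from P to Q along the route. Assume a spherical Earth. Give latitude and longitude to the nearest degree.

≈ (46°S, 44°E)

From cos δ = sin φ₁ sin φ₂ + cos φ₁ cos φ₂ cos Δλ, the central angle is δ ≈ 0.733 rad (42.0°).
Interpolate at f = 3/5 with slerp weights a = sin((1−f)δ)/sin δ ≈ 0.432, b = sin(fδ)/sin δ ≈ 0.636.
p = a·p₁ + b·p₂ ≈ (0.500, 0.486, -0.717); φ = arcsin(p_z) ≈ -45.80°, λ = atan2(p_y, p_x) ≈ 44.20°.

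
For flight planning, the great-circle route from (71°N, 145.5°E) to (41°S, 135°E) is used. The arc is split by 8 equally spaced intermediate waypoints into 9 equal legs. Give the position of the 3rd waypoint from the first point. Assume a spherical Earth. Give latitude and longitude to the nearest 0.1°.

≈ (33.7°N, 139.3°E)

The haversine formula gives a central angle δ ≈ 1.959 rad (112.3°) between the endpoints.
Interpolate at f = 3/9 with slerp weights a = sin((1−f)δ)/sin δ ≈ 1.043, b = sin(fδ)/sin δ ≈ 0.657.
p = a·p₁ + b·p₂ ≈ (-0.630, 0.543, 0.555); φ = arcsin(p_z) ≈ 33.73°, λ = atan2(p_y, p_x) ≈ 139.27°.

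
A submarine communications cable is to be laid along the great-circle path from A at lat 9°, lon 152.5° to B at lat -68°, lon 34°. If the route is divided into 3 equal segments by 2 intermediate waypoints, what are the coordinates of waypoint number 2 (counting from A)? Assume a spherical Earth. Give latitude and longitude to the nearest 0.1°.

≈ lat -56.7°, lon 115.3°

Convert each endpoint to a unit vector on the sphere (x = cos φ cos λ, y = cos φ sin λ, z = sin φ).
The central angle between the endpoints is δ = arccos(p₁·p₂) ≈ 1.898 rad (108.8°).
Interpolate at f = 2/3 with slerp weights a = sin((1−f)δ)/sin δ ≈ 0.625, b = sin(fδ)/sin δ ≈ 1.007.
p = a·p₁ + b·p₂ ≈ (-0.234, 0.496, -0.836); φ = arcsin(p_z) ≈ -56.74°, λ = atan2(p_y, p_x) ≈ 115.30°.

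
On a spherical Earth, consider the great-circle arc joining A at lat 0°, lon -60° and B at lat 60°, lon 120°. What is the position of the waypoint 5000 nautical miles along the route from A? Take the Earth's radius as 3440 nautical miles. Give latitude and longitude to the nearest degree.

Write both endpoints as unit vectors p₁, p₂ with components (cos φ cos λ, cos φ sin λ, sin φ).
The central angle between the endpoints is δ = arccos(p₁·p₂) ≈ 2.094 rad (120.0°). The total great-circle distance is δ·R ≈ 2.094 × 3440 ≈ 7205 nmi, so the target fraction is f = 5000/7205 ≈ 0.694.
Interpolate at f ≈ 0.694 with slerp weights a = sin((1−f)δ)/sin δ ≈ 0.690, b = sin(fδ)/sin δ ≈ 1.147.
p = a·p₁ + b·p₂ ≈ (0.059, -0.101, 0.993); φ = arcsin(p_z) ≈ 83.28°, λ = atan2(p_y, p_x) ≈ -60.00°.

≈ lat 83°, lon -60°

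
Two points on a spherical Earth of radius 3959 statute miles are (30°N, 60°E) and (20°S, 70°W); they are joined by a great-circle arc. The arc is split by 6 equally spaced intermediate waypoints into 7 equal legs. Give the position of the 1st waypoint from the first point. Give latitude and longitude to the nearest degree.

Convert each endpoint to a unit vector on the sphere (x = cos φ cos λ, y = cos φ sin λ, z = sin φ).
The central angle between the endpoints is δ = arccos(p₁·p₂) ≈ 2.338 rad (134.0°).
Interpolate at f = 1/7 with slerp weights a = sin((1−f)δ)/sin δ ≈ 1.261, b = sin(fδ)/sin δ ≈ 0.455.
p = a·p₁ + b·p₂ ≈ (0.692, 0.544, 0.475); φ = arcsin(p_z) ≈ 28.34°, λ = atan2(p_y, p_x) ≈ 38.13°.

≈ (28°N, 38°E)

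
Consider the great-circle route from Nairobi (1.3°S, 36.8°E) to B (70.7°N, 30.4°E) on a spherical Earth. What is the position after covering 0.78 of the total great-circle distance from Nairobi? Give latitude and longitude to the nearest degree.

Convert each endpoint to a unit vector on the sphere (x = cos φ cos λ, y = cos φ sin λ, z = sin φ).
The central angle between the endpoints is δ = arccos(p₁·p₂) ≈ 1.259 rad (72.1°).
Interpolate at f = 0.78 with slerp weights a = sin((1−f)δ)/sin δ ≈ 0.287, b = sin(fδ)/sin δ ≈ 0.874.
p = a·p₁ + b·p₂ ≈ (0.479, 0.318, 0.818); φ = arcsin(p_z) ≈ 54.89°, λ = atan2(p_y, p_x) ≈ 33.59°.

≈ (55°N, 34°E)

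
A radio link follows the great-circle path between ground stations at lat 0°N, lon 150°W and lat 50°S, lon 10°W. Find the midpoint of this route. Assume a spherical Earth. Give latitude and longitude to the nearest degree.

The haversine formula gives a central angle δ ≈ 2.086 rad (119.5°) between the endpoints.
Interpolate at f = 1/2 with slerp weights a = sin((1−f)δ)/sin δ ≈ 0.992, b = sin(fδ)/sin δ ≈ 0.992.
p = a·p₁ + b·p₂ ≈ (-0.231, -0.607, -0.760); φ = arcsin(p_z) ≈ -49.49°, λ = atan2(p_y, p_x) ≈ -110.85°.

≈ lat 49°S, lon 111°W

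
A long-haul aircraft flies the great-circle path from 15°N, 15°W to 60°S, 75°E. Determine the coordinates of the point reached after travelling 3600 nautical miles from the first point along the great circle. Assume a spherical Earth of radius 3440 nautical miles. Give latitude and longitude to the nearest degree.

The haversine formula gives a central angle δ ≈ 1.797 rad (103.0°) between the endpoints. The total great-circle distance is δ·R ≈ 1.797 × 3440 ≈ 6181 nmi, so the target fraction is f = 3600/6181 ≈ 0.582.
Interpolate at f ≈ 0.582 with slerp weights a = sin((1−f)δ)/sin δ ≈ 0.700, b = sin(fδ)/sin δ ≈ 0.888.
p = a·p₁ + b·p₂ ≈ (0.768, 0.254, -0.588); φ = arcsin(p_z) ≈ -36.03°, λ = atan2(p_y, p_x) ≈ 18.31°.

≈ 36°S, 18°E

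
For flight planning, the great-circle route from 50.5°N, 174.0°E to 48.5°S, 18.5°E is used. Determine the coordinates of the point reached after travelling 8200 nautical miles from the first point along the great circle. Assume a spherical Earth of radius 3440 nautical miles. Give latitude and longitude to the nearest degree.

Write both endpoints as unit vectors p₁, p₂ with components (cos φ cos λ, cos φ sin λ, sin φ).
The central angle between the endpoints is δ = arccos(p₁·p₂) ≈ 2.863 rad (164.0°). The total great-circle distance is δ·R ≈ 2.863 × 3440 ≈ 9849 nmi, so the target fraction is f = 8200/9849 ≈ 0.833.
Interpolate at f ≈ 0.833 with slerp weights a = sin((1−f)δ)/sin δ ≈ 1.677, b = sin(fδ)/sin δ ≈ 2.499.
p = a·p₁ + b·p₂ ≈ (0.510, 0.637, -0.578); φ = arcsin(p_z) ≈ -35.32°, λ = atan2(p_y, p_x) ≈ 51.32°.

≈ 35°S, 51°E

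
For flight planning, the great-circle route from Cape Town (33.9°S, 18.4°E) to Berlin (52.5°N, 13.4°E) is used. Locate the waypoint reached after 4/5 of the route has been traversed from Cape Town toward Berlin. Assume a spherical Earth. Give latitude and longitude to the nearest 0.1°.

Convert each endpoint to a unit vector on the sphere (x = cos φ cos λ, y = cos φ sin λ, z = sin φ).
The central angle between the endpoints is δ = arccos(p₁·p₂) ≈ 1.510 rad (86.5°).
Interpolate at f = 4/5 with slerp weights a = sin((1−f)δ)/sin δ ≈ 0.298, b = sin(fδ)/sin δ ≈ 0.937.
p = a·p₁ + b·p₂ ≈ (0.789, 0.210, 0.577); φ = arcsin(p_z) ≈ 35.23°, λ = atan2(p_y, p_x) ≈ 14.91°.

≈ 35.2°N, 14.9°E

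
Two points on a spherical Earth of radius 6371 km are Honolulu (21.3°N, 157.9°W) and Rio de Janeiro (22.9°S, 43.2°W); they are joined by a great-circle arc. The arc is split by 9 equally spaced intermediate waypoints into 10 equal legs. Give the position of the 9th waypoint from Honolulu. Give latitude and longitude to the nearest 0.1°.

≈ 19.9°S, 55.7°W

Write both endpoints as unit vectors p₁, p₂ with components (cos φ cos λ, cos φ sin λ, sin φ).
The central angle between the endpoints is δ = arccos(p₁·p₂) ≈ 2.094 rad (120.0°).
Interpolate at f = 9/10 with slerp weights a = sin((1−f)δ)/sin δ ≈ 0.240, b = sin(fδ)/sin δ ≈ 1.098.
p = a·p₁ + b·p₂ ≈ (0.530, -0.777, -0.340); φ = arcsin(p_z) ≈ -19.88°, λ = atan2(p_y, p_x) ≈ -55.68°.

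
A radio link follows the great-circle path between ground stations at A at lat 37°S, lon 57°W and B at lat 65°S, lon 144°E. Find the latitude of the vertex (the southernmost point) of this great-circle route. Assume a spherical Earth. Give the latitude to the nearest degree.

The great circle lies in the plane with unit normal n̂ = (p₁ × p₂)/|p₁ × p₂|.
Here n̂_z ≈ -0.124; the vertex latitude is φ_max = arccos|n̂_z| ≈ 82.9°.

≈ 83°S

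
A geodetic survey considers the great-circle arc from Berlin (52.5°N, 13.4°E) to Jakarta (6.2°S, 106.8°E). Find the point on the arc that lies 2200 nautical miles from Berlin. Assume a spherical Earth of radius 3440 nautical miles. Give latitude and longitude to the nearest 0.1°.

≈ (39.0°N, 63.6°E)

Write both endpoints as unit vectors p₁, p₂ with components (cos φ cos λ, cos φ sin λ, sin φ).
The central angle between the endpoints is δ = arccos(p₁·p₂) ≈ 1.693 rad (97.0°). The total great-circle distance is δ·R ≈ 1.693 × 3440 ≈ 5823 nmi, so the target fraction is f = 2200/5823 ≈ 0.378.
Interpolate at f ≈ 0.378 with slerp weights a = sin((1−f)δ)/sin δ ≈ 0.875, b = sin(fδ)/sin δ ≈ 0.601.
p = a·p₁ + b·p₂ ≈ (0.346, 0.696, 0.630); φ = arcsin(p_z) ≈ 39.02°, λ = atan2(p_y, p_x) ≈ 63.58°.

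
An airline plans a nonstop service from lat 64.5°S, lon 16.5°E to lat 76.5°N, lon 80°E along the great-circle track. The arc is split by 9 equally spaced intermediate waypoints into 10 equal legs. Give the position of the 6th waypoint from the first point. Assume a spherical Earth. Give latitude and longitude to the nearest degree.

Write both endpoints as unit vectors p₁, p₂ with components (cos φ cos λ, cos φ sin λ, sin φ).
The central angle between the endpoints is δ = arccos(p₁·p₂) ≈ 2.555 rad (146.4°).
Interpolate at f = 6/10 with slerp weights a = sin((1−f)δ)/sin δ ≈ 1.541, b = sin(fδ)/sin δ ≈ 1.805.
p = a·p₁ + b·p₂ ≈ (0.709, 0.603, 0.364); φ = arcsin(p_z) ≈ 21.36°, λ = atan2(p_y, p_x) ≈ 40.39°.

≈ lat 21°N, lon 40°E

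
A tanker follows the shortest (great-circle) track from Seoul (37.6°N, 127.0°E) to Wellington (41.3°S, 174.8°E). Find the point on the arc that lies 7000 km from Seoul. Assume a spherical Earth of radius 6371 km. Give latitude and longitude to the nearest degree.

Write both endpoints as unit vectors p₁, p₂ with components (cos φ cos λ, cos φ sin λ, sin φ).
The central angle between the endpoints is δ = arccos(p₁·p₂) ≈ 1.574 rad (90.2°). The total great-circle distance is δ·R ≈ 1.574 × 6371 ≈ 10026 km, so the target fraction is f = 7000/10026 ≈ 0.698.
Interpolate at f ≈ 0.698 with slerp weights a = sin((1−f)δ)/sin δ ≈ 0.457, b = sin(fδ)/sin δ ≈ 0.891.
p = a·p₁ + b·p₂ ≈ (-0.884, 0.350, -0.309); φ = arcsin(p_z) ≈ -17.99°, λ = atan2(p_y, p_x) ≈ 158.41°.

≈ 18°S, 158°E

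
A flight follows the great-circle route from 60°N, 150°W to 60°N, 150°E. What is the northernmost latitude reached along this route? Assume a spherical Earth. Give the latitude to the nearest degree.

≈ 63°N

The great circle lies in the plane with unit normal n̂ = (p₁ × p₂)/|p₁ × p₂|.
Here n̂_z ≈ -0.447; the vertex latitude is φ_max = arccos|n̂_z| ≈ 63.4°.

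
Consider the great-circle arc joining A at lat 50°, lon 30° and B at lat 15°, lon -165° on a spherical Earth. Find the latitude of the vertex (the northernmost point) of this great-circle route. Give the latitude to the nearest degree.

The great circle lies in the plane with unit normal n̂ = (p₁ × p₂)/|p₁ × p₂|.
Here n̂_z ≈ +0.175; the vertex latitude is φ_max = arccos|n̂_z| ≈ 79.9°.
Check via Clairaut: cos φ_max = |cos φ₁| · sin C = cos(50.0°)·sin(15.8°) ≈ 0.175, again giving ≈ 79.9°.

≈ 80°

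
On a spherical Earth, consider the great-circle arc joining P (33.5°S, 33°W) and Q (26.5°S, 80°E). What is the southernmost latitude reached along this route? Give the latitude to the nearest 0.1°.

≈ 46.6°S

The great circle lies in the plane with unit normal n̂ = (p₁ × p₂)/|p₁ × p₂|.
Here n̂_z ≈ +0.688; the vertex latitude is φ_max = arccos|n̂_z| ≈ 46.6°.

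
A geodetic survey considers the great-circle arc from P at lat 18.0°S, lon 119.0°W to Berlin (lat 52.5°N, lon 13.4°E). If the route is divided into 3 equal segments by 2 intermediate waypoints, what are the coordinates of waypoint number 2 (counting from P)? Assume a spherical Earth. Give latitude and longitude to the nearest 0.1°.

From cos δ = sin φ₁ sin φ₂ + cos φ₁ cos φ₂ cos Δλ, the central angle is δ ≈ 2.260 rad (129.5°).
Interpolate at f = 2/3 with slerp weights a = sin((1−f)δ)/sin δ ≈ 0.886, b = sin(fδ)/sin δ ≈ 1.293.
p = a·p₁ + b·p₂ ≈ (0.357, -0.555, 0.752); φ = arcsin(p_z) ≈ 48.74°, λ = atan2(p_y, p_x) ≈ -57.23°.

≈ lat 48.7°N, lon 57.2°W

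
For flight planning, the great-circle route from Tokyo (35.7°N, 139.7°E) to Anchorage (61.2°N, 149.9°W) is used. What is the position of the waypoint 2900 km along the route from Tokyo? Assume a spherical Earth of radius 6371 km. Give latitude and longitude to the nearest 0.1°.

Write both endpoints as unit vectors p₁, p₂ with components (cos φ cos λ, cos φ sin λ, sin φ).
The central angle between the endpoints is δ = arccos(p₁·p₂) ≈ 0.873 rad (50.0°). The total great-circle distance is δ·R ≈ 0.873 × 6371 ≈ 5561 km, so the target fraction is f = 2900/5561 ≈ 0.521.
Interpolate at f ≈ 0.521 with slerp weights a = sin((1−f)δ)/sin δ ≈ 0.529, b = sin(fδ)/sin δ ≈ 0.574.
p = a·p₁ + b·p₂ ≈ (-0.567, 0.139, 0.812); φ = arcsin(p_z) ≈ 54.27°, λ = atan2(p_y, p_x) ≈ 166.18°.

≈ (54.3°N, 166.2°E)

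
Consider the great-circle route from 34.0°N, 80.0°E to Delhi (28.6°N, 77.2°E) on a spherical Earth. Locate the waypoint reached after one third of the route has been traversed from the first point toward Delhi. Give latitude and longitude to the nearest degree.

≈ 32°N, 79°E

The haversine formula gives a central angle δ ≈ 0.103 rad (5.9°) between the endpoints.
Interpolate at f = 1/3 with slerp weights a = sin((1−f)δ)/sin δ ≈ 0.667, b = sin(fδ)/sin δ ≈ 0.334.
p = a·p₁ + b·p₂ ≈ (0.161, 0.831, 0.533); φ = arcsin(p_z) ≈ 32.21°, λ = atan2(p_y, p_x) ≈ 79.03°.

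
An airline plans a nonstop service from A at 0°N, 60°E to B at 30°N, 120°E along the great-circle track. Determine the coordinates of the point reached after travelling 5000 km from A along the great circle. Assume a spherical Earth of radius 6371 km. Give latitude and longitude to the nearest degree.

≈ 23°N, 100°E

The haversine formula gives a central angle δ ≈ 1.123 rad (64.3°) between the endpoints. The total great-circle distance is δ·R ≈ 1.123 × 6371 ≈ 7154 km, so the target fraction is f = 5000/7154 ≈ 0.699.
Interpolate at f ≈ 0.699 with slerp weights a = sin((1−f)δ)/sin δ ≈ 0.368, b = sin(fδ)/sin δ ≈ 0.784.
p = a·p₁ + b·p₂ ≈ (-0.155, 0.907, 0.392); φ = arcsin(p_z) ≈ 23.08°, λ = atan2(p_y, p_x) ≈ 99.73°.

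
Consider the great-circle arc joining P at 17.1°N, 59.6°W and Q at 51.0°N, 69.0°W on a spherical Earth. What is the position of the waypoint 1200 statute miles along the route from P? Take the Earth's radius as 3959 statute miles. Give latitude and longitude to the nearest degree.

≈ 34°N, 63°W

Write both endpoints as unit vectors p₁, p₂ with components (cos φ cos λ, cos φ sin λ, sin φ).
The central angle between the endpoints is δ = arccos(p₁·p₂) ≈ 0.606 rad (34.7°). The total great-circle distance is δ·R ≈ 0.606 × 3959 ≈ 2399 mi, so the target fraction is f = 1200/2399 ≈ 0.500.
Interpolate at f ≈ 0.500 with slerp weights a = sin((1−f)δ)/sin δ ≈ 0.524, b = sin(fδ)/sin δ ≈ 0.524.
p = a·p₁ + b·p₂ ≈ (0.371, -0.740, 0.561); φ = arcsin(p_z) ≈ 34.14°, λ = atan2(p_y, p_x) ≈ -63.33°.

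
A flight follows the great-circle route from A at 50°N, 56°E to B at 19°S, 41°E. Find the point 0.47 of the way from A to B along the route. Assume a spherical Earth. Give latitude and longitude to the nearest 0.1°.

≈ 17.7°N, 47.4°E

The haversine formula gives a central angle δ ≈ 1.226 rad (70.3°) between the endpoints.
Interpolate at f = 0.47 with slerp weights a = sin((1−f)δ)/sin δ ≈ 0.643, b = sin(fδ)/sin δ ≈ 0.579.
p = a·p₁ + b·p₂ ≈ (0.644, 0.702, 0.304); φ = arcsin(p_z) ≈ 17.70°, λ = atan2(p_y, p_x) ≈ 47.45°.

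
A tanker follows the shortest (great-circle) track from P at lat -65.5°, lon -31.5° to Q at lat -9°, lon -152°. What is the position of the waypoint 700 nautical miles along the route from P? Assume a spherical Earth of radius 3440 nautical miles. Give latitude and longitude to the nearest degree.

≈ lat -69°, lon -61°

The haversine formula gives a central angle δ ≈ 1.636 rad (93.8°) between the endpoints. The total great-circle distance is δ·R ≈ 1.636 × 3440 ≈ 5629 nmi, so the target fraction is f = 700/5629 ≈ 0.124.
Interpolate at f ≈ 0.124 with slerp weights a = sin((1−f)δ)/sin δ ≈ 0.993, b = sin(fδ)/sin δ ≈ 0.203.
p = a·p₁ + b·p₂ ≈ (0.174, -0.309, -0.935); φ = arcsin(p_z) ≈ -69.22°, λ = atan2(p_y, p_x) ≈ -60.56°.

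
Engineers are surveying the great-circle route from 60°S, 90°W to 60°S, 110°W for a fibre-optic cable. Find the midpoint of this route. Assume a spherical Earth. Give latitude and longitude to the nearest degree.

From cos δ = sin φ₁ sin φ₂ + cos φ₁ cos φ₂ cos Δλ, the central angle is δ ≈ 0.174 rad (10.0°).
Interpolate at f = 1/2 with slerp weights a = sin((1−f)δ)/sin δ ≈ 0.502, b = sin(fδ)/sin δ ≈ 0.502.
p = a·p₁ + b·p₂ ≈ (-0.086, -0.487, -0.869); φ = arcsin(p_z) ≈ -60.38°, λ = atan2(p_y, p_x) ≈ -100.00°.

≈ 60°S, 100°W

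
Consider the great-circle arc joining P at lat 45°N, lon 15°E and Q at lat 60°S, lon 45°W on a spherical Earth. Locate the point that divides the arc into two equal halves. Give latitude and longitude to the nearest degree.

Write both endpoints as unit vectors p₁, p₂ with components (cos φ cos λ, cos φ sin λ, sin φ).
The central angle between the endpoints is δ = arccos(p₁·p₂) ≈ 2.021 rad (115.8°).
Interpolate at f = 1/2 with slerp weights a = sin((1−f)δ)/sin δ ≈ 0.941, b = sin(fδ)/sin δ ≈ 0.941.
p = a·p₁ + b·p₂ ≈ (0.976, -0.161, -0.150); φ = arcsin(p_z) ≈ -8.60°, λ = atan2(p_y, p_x) ≈ -9.34°.

≈ lat 9°S, lon 9°W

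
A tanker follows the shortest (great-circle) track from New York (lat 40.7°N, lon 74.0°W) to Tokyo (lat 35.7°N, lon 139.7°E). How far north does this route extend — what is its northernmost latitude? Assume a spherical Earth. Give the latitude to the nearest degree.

≈ 70°N

The great circle lies in the plane with unit normal n̂ = (p₁ × p₂)/|p₁ × p₂|.
Here n̂_z ≈ -0.345; the vertex latitude is φ_max = arccos|n̂_z| ≈ 69.8°.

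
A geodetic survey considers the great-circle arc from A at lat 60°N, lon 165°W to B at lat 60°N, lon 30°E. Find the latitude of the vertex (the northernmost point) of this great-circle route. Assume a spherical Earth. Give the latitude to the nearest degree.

The great circle lies in the plane with unit normal n̂ = (p₁ × p₂)/|p₁ × p₂|.
Here n̂_z ≈ -0.075; the vertex latitude is φ_max = arccos|n̂_z| ≈ 85.7°.
Check via Clairaut: cos φ_max = |cos φ₁| · sin C = cos(60.0°)·sin(8.6°) ≈ 0.075, again giving ≈ 85.7°.

≈ 86°N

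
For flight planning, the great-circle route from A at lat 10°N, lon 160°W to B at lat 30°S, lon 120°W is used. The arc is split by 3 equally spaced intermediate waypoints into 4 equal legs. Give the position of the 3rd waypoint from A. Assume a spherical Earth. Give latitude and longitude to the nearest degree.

Write both endpoints as unit vectors p₁, p₂ with components (cos φ cos λ, cos φ sin λ, sin φ).
The central angle between the endpoints is δ = arccos(p₁·p₂) ≈ 0.969 rad (55.5°).
Interpolate at f = 3/4 with slerp weights a = sin((1−f)δ)/sin δ ≈ 0.291, b = sin(fδ)/sin δ ≈ 0.806.
p = a·p₁ + b·p₂ ≈ (-0.618, -0.702, -0.352); φ = arcsin(p_z) ≈ -20.64°, λ = atan2(p_y, p_x) ≈ -131.35°.

≈ lat 21°S, lon 131°W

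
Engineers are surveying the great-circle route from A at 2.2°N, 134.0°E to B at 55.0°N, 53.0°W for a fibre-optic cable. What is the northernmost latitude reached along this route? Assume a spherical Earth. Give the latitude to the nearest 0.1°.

≈ 85.2°N

The great circle lies in the plane with unit normal n̂ = (p₁ × p₂)/|p₁ × p₂|.
Here n̂_z ≈ +0.083; the vertex latitude is φ_max = arccos|n̂_z| ≈ 85.2°.
Check via Clairaut: cos φ_max = |cos φ₁| · sin C = cos(2.2°)·sin(4.8°) ≈ 0.083, again giving ≈ 85.2°.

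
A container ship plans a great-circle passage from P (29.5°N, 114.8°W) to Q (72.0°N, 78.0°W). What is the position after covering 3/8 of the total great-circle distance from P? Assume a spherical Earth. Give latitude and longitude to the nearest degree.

Write both endpoints as unit vectors p₁, p₂ with components (cos φ cos λ, cos φ sin λ, sin φ).
The central angle between the endpoints is δ = arccos(p₁·p₂) ≈ 0.818 rad (46.9°).
Interpolate at f = 3/8 with slerp weights a = sin((1−f)δ)/sin δ ≈ 0.670, b = sin(fδ)/sin δ ≈ 0.414.
p = a·p₁ + b·p₂ ≈ (-0.218, -0.655, 0.724); φ = arcsin(p_z) ≈ 46.36°, λ = atan2(p_y, p_x) ≈ -108.43°.

≈ (46°N, 108°W)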